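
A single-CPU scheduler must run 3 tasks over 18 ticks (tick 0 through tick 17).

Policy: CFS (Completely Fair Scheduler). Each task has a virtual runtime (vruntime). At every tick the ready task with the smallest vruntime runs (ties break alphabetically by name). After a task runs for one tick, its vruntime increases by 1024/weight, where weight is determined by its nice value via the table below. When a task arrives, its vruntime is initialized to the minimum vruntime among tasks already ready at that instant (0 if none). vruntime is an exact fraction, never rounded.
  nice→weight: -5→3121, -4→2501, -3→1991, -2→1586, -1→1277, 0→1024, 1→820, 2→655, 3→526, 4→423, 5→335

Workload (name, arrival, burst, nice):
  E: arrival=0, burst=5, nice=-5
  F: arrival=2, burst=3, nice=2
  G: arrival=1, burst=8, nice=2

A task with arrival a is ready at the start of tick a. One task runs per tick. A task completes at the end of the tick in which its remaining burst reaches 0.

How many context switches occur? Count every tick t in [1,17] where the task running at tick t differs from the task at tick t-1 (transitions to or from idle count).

t=0: vr[E=0] → run E
t=1: vr[E=1024/3121 G=1024/3121] → run E
t=2: vr[E=2048/3121 F=1024/3121 G=1024/3121] → run F
t=3: vr[E=2048/3121 F=3866624/2044255 G=1024/3121] → run G
t=4: vr[E=2048/3121 F=3866624/2044255 G=3866624/2044255] → run E
t=5: vr[E=3072/3121 F=3866624/2044255 G=3866624/2044255] → run E
t=6: vr[E=4096/3121 F=3866624/2044255 G=3866624/2044255] → run E
t=7: vr[F=3866624/2044255 G=3866624/2044255] → run F
t=8: vr[F=7062528/2044255 G=3866624/2044255] → run G
t=9: vr[F=7062528/2044255 G=7062528/2044255] → run F
t=10: vr[G=7062528/2044255] → run G
t=11: vr[G=10258432/2044255] → run G
t=12: vr[G=13454336/2044255] → run G
t=13: vr[G=3330048/408851] → run G
t=14: vr[G=19846144/2044255] → run G
t=15: vr[G=23042048/2044255] → run G
t=16: (idle)
t=17: (idle)

context switches = 8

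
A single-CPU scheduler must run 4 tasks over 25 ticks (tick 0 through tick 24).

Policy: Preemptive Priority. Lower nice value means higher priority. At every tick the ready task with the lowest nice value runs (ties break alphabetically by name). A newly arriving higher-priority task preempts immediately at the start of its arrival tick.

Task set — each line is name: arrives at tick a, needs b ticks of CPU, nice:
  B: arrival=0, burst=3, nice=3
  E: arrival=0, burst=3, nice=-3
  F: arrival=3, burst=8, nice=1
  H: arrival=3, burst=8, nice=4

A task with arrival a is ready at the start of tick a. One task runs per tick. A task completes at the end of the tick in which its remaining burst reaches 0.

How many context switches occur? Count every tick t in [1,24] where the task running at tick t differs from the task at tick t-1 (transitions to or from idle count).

context switches = 4

t=0: ready={B,E} → run E
t=1: ready={B,E} → run E
t=2: ready={B,E} → run E
t=3: ready={B,F,H} → run F
t=4: ready={B,F,H} → run F
t=5: ready={B,F,H} → run F
t=6: ready={B,F,H} → run F
t=7: ready={B,F,H} → run F
t=8: ready={B,F,H} → run F
t=9: ready={B,F,H} → run F
t=10: ready={B,F,H} → run F
t=11: ready={B,H} → run B
t=12: ready={B,H} → run B
t=13: ready={B,H} → run B
t=14: ready={H} → run H
t=15: ready={H} → run H
t=16: ready={H} → run H
t=17: ready={H} → run H
t=18: ready={H} → run H
t=19: ready={H} → run H
t=20: ready={H} → run H
t=21: ready={H} → run H
t=22: (idle)
t=23: (idle)
t=24: (idle)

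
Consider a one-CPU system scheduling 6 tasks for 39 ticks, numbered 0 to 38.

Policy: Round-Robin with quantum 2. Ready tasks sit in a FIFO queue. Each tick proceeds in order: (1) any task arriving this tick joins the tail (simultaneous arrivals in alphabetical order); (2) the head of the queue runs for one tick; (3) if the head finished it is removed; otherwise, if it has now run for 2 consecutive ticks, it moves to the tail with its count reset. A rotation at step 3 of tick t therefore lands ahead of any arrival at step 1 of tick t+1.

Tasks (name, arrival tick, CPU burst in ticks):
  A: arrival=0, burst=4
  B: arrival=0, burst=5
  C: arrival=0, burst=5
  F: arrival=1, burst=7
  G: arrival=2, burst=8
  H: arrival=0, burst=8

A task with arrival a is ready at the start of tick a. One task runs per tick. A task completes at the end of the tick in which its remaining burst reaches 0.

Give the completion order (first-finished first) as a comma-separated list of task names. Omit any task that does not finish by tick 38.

completion order = A, B, C, H, F, G

t=0: queue=[A,B,C,H] q_used=0 → run A
t=1: queue=[A,B,C,H,F] q_used=1 → run A
t=2: queue=[B,C,H,F,A,G] q_used=0 → run B
t=3: queue=[B,C,H,F,A,G] q_used=1 → run B
t=4: queue=[C,H,F,A,G,B] q_used=0 → run C
t=5: queue=[C,H,F,A,G,B] q_used=1 → run C
t=6: queue=[H,F,A,G,B,C] q_used=0 → run H
t=7: queue=[H,F,A,G,B,C] q_used=1 → run H
t=8: queue=[F,A,G,B,C,H] q_used=0 → run F
t=9: queue=[F,A,G,B,C,H] q_used=1 → run F
t=10: queue=[A,G,B,C,H,F] q_used=0 → run A
t=11: queue=[A,G,B,C,H,F] q_used=1 → run A
t=12: queue=[G,B,C,H,F] q_used=0 → run G
t=13: queue=[G,B,C,H,F] q_used=1 → run G
t=14: queue=[B,C,H,F,G] q_used=0 → run B
t=15: queue=[B,C,H,F,G] q_used=1 → run B
t=16: queue=[C,H,F,G,B] q_used=0 → run C
t=17: queue=[C,H,F,G,B] q_used=1 → run C
t=18: queue=[H,F,G,B,C] q_used=0 → run H
t=19: queue=[H,F,G,B,C] q_used=1 → run H
t=20: queue=[F,G,B,C,H] q_used=0 → run F
t=21: queue=[F,G,B,C,H] q_used=1 → run F
t=22: queue=[G,B,C,H,F] q_used=0 → run G
t=23: queue=[G,B,C,H,F] q_used=1 → run G
t=24: queue=[B,C,H,F,G] q_used=0 → run B
t=25: queue=[C,H,F,G] q_used=0 → run C
t=26: queue=[H,F,G] q_used=0 → run H
t=27: queue=[H,F,G] q_used=1 → run H
t=28: queue=[F,G,H] q_used=0 → run F
t=29: queue=[F,G,H] q_used=1 → run F
t=30: queue=[G,H,F] q_used=0 → run G
t=31: queue=[G,H,F] q_used=1 → run G
t=32: queue=[H,F,G] q_used=0 → run H
t=33: queue=[H,F,G] q_used=1 → run H
t=34: queue=[F,G] q_used=0 → run F
t=35: queue=[G] q_used=0 → run G
t=36: queue=[G] q_used=1 → run G
t=37: (idle)
t=38: (idle)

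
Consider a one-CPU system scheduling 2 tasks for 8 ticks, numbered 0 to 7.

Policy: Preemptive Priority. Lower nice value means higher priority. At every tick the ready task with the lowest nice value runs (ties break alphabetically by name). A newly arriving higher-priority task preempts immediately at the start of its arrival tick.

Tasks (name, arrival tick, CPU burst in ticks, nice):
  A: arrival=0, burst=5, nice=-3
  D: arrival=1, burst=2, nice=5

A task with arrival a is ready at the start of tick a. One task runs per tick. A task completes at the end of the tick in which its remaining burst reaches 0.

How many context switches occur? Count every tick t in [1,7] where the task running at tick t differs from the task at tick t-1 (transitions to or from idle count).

context switches = 2

t=0: ready={A} → run A
t=1: ready={A,D} → run A
t=2: ready={A,D} → run A
t=3: ready={A,D} → run A
t=4: ready={A,D} → run A
t=5: ready={D} → run D
t=6: ready={D} → run D
t=7: (idle)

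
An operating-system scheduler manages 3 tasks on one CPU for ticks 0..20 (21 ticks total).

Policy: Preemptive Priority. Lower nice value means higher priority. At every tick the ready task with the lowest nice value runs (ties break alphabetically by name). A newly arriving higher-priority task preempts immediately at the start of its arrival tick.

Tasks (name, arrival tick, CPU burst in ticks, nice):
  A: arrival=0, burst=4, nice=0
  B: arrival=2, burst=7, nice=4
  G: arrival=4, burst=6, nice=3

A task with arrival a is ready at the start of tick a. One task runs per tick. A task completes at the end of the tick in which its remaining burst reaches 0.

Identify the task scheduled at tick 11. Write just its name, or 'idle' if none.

running at tick 11 = B

t=0: ready={A} → run A
t=1: ready={A} → run A
t=2: ready={A,B} → run A
t=3: ready={A,B} → run A
t=4: ready={B,G} → run G
t=5: ready={B,G} → run G
t=6: ready={B,G} → run G
t=7: ready={B,G} → run G
t=8: ready={B,G} → run G
t=9: ready={B,G} → run G
t=10: ready={B} → run B
t=11: ready={B} → run B
t=12: ready={B} → run B
t=13: ready={B} → run B
t=14: ready={B} → run B
t=15: ready={B} → run B
t=16: ready={B} → run B
t=17: (idle)
t=18: (idle)
t=19: (idle)
t=20: (idle)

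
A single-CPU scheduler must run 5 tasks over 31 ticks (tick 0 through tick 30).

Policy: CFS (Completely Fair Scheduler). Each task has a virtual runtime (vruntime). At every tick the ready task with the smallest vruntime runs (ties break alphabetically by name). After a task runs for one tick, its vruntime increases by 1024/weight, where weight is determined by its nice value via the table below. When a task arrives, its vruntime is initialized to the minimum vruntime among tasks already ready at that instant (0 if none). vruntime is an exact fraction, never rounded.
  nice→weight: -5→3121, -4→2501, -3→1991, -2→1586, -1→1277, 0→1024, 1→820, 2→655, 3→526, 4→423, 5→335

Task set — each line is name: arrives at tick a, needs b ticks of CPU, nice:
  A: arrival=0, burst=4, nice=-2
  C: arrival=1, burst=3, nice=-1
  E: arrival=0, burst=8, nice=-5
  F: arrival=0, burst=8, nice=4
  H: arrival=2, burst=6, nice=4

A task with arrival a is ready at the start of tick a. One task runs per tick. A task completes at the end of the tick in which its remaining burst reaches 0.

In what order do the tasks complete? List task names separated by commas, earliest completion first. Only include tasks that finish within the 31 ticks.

completion order = C, A, E, H, F

t=0: vr[A=0 E=0 F=0] → run A
t=1: vr[A=512/793 C=0 E=0 F=0] → run C
t=2: vr[A=512/793 C=1024/1277 E=0 F=0 H=0] → run E
t=3: vr[A=512/793 C=1024/1277 E=1024/3121 F=0 H=0] → run F
t=4: vr[A=512/793 C=1024/1277 E=1024/3121 F=1024/423 H=0] → run H
t=5: vr[A=512/793 C=1024/1277 E=1024/3121 F=1024/423 H=1024/423] → run E
t=6: vr[A=512/793 C=1024/1277 E=2048/3121 F=1024/423 H=1024/423] → run A
t=7: vr[A=1024/793 C=1024/1277 E=2048/3121 F=1024/423 H=1024/423] → run E
t=8: vr[A=1024/793 C=1024/1277 E=3072/3121 F=1024/423 H=1024/423] → run C
t=9: vr[A=1024/793 C=2048/1277 E=3072/3121 F=1024/423 H=1024/423] → run E
t=10: vr[A=1024/793 C=2048/1277 E=4096/3121 F=1024/423 H=1024/423] → run A
t=11: vr[A=1536/793 C=2048/1277 E=4096/3121 F=1024/423 H=1024/423] → run E
t=12: vr[A=1536/793 C=2048/1277 E=5120/3121 F=1024/423 H=1024/423] → run C
t=13: vr[A=1536/793 E=5120/3121 F=1024/423 H=1024/423] → run E
t=14: vr[A=1536/793 E=6144/3121 F=1024/423 H=1024/423] → run A
t=15: vr[E=6144/3121 F=1024/423 H=1024/423] → run E
t=16: vr[E=7168/3121 F=1024/423 H=1024/423] → run E
t=17: vr[F=1024/423 H=1024/423] → run F
t=18: vr[F=2048/423 H=1024/423] → run H
t=19: vr[F=2048/423 H=2048/423] → run F
t=20: vr[F=1024/141 H=2048/423] → run H
t=21: vr[F=1024/141 H=1024/141] → run F
t=22: vr[F=4096/423 H=1024/141] → run H
t=23: vr[F=4096/423 H=4096/423] → run F
t=24: vr[F=5120/423 H=4096/423] → run H
t=25: vr[F=5120/423 H=5120/423] → run F
t=26: vr[F=2048/141 H=5120/423] → run H
t=27: vr[F=2048/141] → run F
t=28: vr[F=7168/423] → run F
t=29: (idle)
t=30: (idle)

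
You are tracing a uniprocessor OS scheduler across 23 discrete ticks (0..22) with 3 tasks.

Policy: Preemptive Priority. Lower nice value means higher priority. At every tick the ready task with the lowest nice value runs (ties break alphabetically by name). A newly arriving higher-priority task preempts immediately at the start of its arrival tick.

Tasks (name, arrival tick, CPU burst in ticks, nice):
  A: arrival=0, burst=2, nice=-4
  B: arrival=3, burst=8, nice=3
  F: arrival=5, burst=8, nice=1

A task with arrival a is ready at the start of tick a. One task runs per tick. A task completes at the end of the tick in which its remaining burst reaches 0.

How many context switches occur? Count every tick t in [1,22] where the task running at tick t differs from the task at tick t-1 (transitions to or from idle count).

context switches = 5

t=0: ready={A} → run A
t=1: ready={A} → run A
t=2: (idle)
t=3: ready={B} → run B
t=4: ready={B} → run B
t=5: ready={B,F} → run F
t=6: ready={B,F} → run F
t=7: ready={B,F} → run F
t=8: ready={B,F} → run F
t=9: ready={B,F} → run F
t=10: ready={B,F} → run F
t=11: ready={B,F} → run F
t=12: ready={B,F} → run F
t=13: ready={B} → run B
t=14: ready={B} → run B
t=15: ready={B} → run B
t=16: ready={B} → run B
t=17: ready={B} → run B
t=18: ready={B} → run B
t=19: (idle)
t=20: (idle)
t=21: (idle)
t=22: (idle)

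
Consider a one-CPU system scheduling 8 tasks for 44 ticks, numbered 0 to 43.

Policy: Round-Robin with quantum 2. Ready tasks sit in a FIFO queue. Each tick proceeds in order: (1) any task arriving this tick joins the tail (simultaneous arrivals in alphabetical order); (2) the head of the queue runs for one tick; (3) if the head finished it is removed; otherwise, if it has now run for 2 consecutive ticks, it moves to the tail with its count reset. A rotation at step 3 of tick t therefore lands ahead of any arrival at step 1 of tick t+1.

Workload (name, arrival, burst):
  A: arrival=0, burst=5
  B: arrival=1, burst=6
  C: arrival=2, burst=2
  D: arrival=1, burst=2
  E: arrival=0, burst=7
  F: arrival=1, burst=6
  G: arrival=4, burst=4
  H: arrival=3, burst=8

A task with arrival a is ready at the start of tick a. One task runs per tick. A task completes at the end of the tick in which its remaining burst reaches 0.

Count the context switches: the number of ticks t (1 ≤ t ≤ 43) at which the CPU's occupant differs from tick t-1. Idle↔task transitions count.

context switches = 21

t=0: queue=[A,E] q_used=0 → run A
t=1: queue=[A,E,B,D,F] q_used=1 → run A
t=2: queue=[E,B,D,F,A,C] q_used=0 → run E
t=3: queue=[E,B,D,F,A,C,H] q_used=1 → run E
t=4: queue=[B,D,F,A,C,H,E,G] q_used=0 → run B
t=5: queue=[B,D,F,A,C,H,E,G] q_used=1 → run B
t=6: queue=[D,F,A,C,H,E,G,B] q_used=0 → run D
t=7: queue=[D,F,A,C,H,E,G,B] q_used=1 → run D
t=8: queue=[F,A,C,H,E,G,B] q_used=0 → run F
t=9: queue=[F,A,C,H,E,G,B] q_used=1 → run F
t=10: queue=[A,C,H,E,G,B,F] q_used=0 → run A
t=11: queue=[A,C,H,E,G,B,F] q_used=1 → run A
t=12: queue=[C,H,E,G,B,F,A] q_used=0 → run C
t=13: queue=[C,H,E,G,B,F,A] q_used=1 → run C
t=14: queue=[H,E,G,B,F,A] q_used=0 → run H
t=15: queue=[H,E,G,B,F,A] q_used=1 → run H
t=16: queue=[E,G,B,F,A,H] q_used=0 → run E
t=17: queue=[E,G,B,F,A,H] q_used=1 → run E
t=18: queue=[G,B,F,A,H,E] q_used=0 → run G
t=19: queue=[G,B,F,A,H,E] q_used=1 → run G
t=20: queue=[B,F,A,H,E,G] q_used=0 → run B
t=21: queue=[B,F,A,H,E,G] q_used=1 → run B
t=22: queue=[F,A,H,E,G,B] q_used=0 → run F
t=23: queue=[F,A,H,E,G,B] q_used=1 → run F
t=24: queue=[A,H,E,G,B,F] q_used=0 → run A
t=25: queue=[H,E,G,B,F] q_used=0 → run H
t=26: queue=[H,E,G,B,F] q_used=1 → run H
t=27: queue=[E,G,B,F,H] q_used=0 → run E
t=28: queue=[E,G,B,F,H] q_used=1 → run E
t=29: queue=[G,B,F,H,E] q_used=0 → run G
t=30: queue=[G,B,F,H,E] q_used=1 → run G
t=31: queue=[B,F,H,E] q_used=0 → run B
t=32: queue=[B,F,H,E] q_used=1 → run B
t=33: queue=[F,H,E] q_used=0 → run F
t=34: queue=[F,H,E] q_used=1 → run F
t=35: queue=[H,E] q_used=0 → run H
t=36: queue=[H,E] q_used=1 → run H
t=37: queue=[E,H] q_used=0 → run E
t=38: queue=[H] q_used=0 → run H
t=39: queue=[H] q_used=1 → run H
t=40: (idle)
t=41: (idle)
t=42: (idle)
t=43: (idle)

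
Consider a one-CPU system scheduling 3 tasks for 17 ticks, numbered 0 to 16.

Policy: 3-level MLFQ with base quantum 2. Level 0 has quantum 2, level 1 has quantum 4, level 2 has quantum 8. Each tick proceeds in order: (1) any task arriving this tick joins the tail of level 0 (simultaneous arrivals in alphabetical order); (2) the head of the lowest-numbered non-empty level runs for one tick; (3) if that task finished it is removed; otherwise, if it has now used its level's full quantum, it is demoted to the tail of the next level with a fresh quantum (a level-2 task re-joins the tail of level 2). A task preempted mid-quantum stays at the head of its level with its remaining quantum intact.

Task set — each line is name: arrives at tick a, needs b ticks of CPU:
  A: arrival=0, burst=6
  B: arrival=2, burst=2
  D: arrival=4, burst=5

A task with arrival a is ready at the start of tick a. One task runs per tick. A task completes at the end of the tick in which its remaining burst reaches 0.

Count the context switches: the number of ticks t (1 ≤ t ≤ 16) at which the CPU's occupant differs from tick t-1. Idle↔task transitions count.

t=0: L0/L1/L2 = A/-/- → run A
t=1: L0/L1/L2 = A/-/- → run A
t=2: L0/L1/L2 = B/A/- → run B
t=3: L0/L1/L2 = B/A/- → run B
t=4: L0/L1/L2 = D/A/- → run D
t=5: L0/L1/L2 = D/A/- → run D
t=6: L0/L1/L2 = -/AD/- → run A
t=7: L0/L1/L2 = -/AD/- → run A
t=8: L0/L1/L2 = -/AD/- → run A
t=9: L0/L1/L2 = -/AD/- → run A
t=10: L0/L1/L2 = -/D/- → run D
t=11: L0/L1/L2 = -/D/- → run D
t=12: L0/L1/L2 = -/D/- → run D
t=13: (idle)
t=14: (idle)
t=15: (idle)
t=16: (idle)

context switches = 5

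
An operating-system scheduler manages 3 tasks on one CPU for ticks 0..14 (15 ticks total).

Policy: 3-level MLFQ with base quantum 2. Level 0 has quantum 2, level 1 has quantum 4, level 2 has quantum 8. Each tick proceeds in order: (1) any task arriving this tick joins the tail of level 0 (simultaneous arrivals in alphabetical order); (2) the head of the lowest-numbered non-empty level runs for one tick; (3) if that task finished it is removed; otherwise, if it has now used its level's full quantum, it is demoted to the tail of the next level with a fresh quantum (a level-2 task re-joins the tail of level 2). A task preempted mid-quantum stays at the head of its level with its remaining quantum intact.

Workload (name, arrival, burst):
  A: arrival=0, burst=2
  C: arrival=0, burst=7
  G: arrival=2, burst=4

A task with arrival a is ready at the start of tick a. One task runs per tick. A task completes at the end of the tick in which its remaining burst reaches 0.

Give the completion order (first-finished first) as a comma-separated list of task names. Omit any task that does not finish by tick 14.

completion order = A, G, C

t=0: L0/L1/L2 = AC/-/- → run A
t=1: L0/L1/L2 = AC/-/- → run A
t=2: L0/L1/L2 = CG/-/- → run C
t=3: L0/L1/L2 = CG/-/- → run C
t=4: L0/L1/L2 = G/C/- → run G
t=5: L0/L1/L2 = G/C/- → run G
t=6: L0/L1/L2 = -/CG/- → run C
t=7: L0/L1/L2 = -/CG/- → run C
t=8: L0/L1/L2 = -/CG/- → run C
t=9: L0/L1/L2 = -/CG/- → run C
t=10: L0/L1/L2 = -/G/C → run G
t=11: L0/L1/L2 = -/G/C → run G
t=12: L0/L1/L2 = -/-/C → run C
t=13: (idle)
t=14: (idle)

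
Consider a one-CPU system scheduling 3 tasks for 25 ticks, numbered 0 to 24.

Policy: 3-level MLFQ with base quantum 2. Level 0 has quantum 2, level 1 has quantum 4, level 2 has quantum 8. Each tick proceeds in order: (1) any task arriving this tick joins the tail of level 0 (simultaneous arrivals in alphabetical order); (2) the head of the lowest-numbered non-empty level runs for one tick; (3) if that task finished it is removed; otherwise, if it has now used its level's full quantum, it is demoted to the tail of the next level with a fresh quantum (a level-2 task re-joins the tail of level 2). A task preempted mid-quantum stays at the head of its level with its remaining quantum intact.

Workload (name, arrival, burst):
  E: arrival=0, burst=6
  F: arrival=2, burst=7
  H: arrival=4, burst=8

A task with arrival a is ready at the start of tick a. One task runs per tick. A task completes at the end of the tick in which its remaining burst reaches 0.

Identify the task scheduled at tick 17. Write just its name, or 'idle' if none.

t=0: L0/L1/L2 = E/-/- → run E
t=1: L0/L1/L2 = E/-/- → run E
t=2: L0/L1/L2 = F/E/- → run F
t=3: L0/L1/L2 = F/E/- → run F
t=4: L0/L1/L2 = H/EF/- → run H
t=5: L0/L1/L2 = H/EF/- → run H
t=6: L0/L1/L2 = -/EFH/- → run E
t=7: L0/L1/L2 = -/EFH/- → run E
t=8: L0/L1/L2 = -/EFH/- → run E
t=9: L0/L1/L2 = -/EFH/- → run E
t=10: L0/L1/L2 = -/FH/- → run F
t=11: L0/L1/L2 = -/FH/- → run F
t=12: L0/L1/L2 = -/FH/- → run F
t=13: L0/L1/L2 = -/FH/- → run F
t=14: L0/L1/L2 = -/H/F → run H
t=15: L0/L1/L2 = -/H/F → run H
t=16: L0/L1/L2 = -/H/F → run H
t=17: L0/L1/L2 = -/H/F → run H
t=18: L0/L1/L2 = -/-/FH → run F
t=19: L0/L1/L2 = -/-/H → run H
t=20: L0/L1/L2 = -/-/H → run H
t=21: (idle)
t=22: (idle)
t=23: (idle)
t=24: (idle)

running at tick 17 = H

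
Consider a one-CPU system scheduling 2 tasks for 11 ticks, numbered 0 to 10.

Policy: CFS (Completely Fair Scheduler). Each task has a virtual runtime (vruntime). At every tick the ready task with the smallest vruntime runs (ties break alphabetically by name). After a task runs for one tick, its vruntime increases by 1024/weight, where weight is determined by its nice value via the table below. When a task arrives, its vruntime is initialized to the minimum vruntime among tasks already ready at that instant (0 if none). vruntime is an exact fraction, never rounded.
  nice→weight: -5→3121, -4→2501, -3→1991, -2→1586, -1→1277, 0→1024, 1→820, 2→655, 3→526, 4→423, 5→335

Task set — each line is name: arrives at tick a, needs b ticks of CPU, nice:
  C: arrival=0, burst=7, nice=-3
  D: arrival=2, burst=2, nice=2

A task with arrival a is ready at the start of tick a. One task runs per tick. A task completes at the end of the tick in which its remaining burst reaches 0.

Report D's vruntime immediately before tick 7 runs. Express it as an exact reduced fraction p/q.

t=0: vr[C=0] → run C
t=1: vr[C=1024/1991] → run C
t=2: vr[C=2048/1991 D=2048/1991] → run C
t=3: vr[C=3072/1991 D=2048/1991] → run D
t=4: vr[C=3072/1991 D=3380224/1304105] → run C
t=5: vr[C=4096/1991 D=3380224/1304105] → run C
t=6: vr[C=5120/1991 D=3380224/1304105] → run C
t=7: vr[C=6144/1991 D=3380224/1304105] → run D
t=8: vr[C=6144/1991] → run C
t=9: (idle)
t=10: (idle)

vruntime(D, start of tick 7) = 3380224/1304105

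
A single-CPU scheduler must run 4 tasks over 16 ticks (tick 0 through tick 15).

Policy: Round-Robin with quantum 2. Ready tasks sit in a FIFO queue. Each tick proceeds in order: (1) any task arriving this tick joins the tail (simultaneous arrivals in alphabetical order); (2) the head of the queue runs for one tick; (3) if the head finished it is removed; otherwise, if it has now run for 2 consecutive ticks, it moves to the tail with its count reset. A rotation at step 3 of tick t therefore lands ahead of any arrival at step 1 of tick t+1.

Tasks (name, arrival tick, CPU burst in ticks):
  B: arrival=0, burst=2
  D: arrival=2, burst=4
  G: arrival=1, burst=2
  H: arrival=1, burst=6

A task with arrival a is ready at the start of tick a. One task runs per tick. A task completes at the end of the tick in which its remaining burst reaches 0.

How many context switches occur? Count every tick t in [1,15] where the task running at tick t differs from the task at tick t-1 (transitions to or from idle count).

t=0: queue=[B] q_used=0 → run B
t=1: queue=[B,G,H] q_used=1 → run B
t=2: queue=[G,H,D] q_used=0 → run G
t=3: queue=[G,H,D] q_used=1 → run G
t=4: queue=[H,D] q_used=0 → run H
t=5: queue=[H,D] q_used=1 → run H
t=6: queue=[D,H] q_used=0 → run D
t=7: queue=[D,H] q_used=1 → run D
t=8: queue=[H,D] q_used=0 → run H
t=9: queue=[H,D] q_used=1 → run H
t=10: queue=[D,H] q_used=0 → run D
t=11: queue=[D,H] q_used=1 → run D
t=12: queue=[H] q_used=0 → run H
t=13: queue=[H] q_used=1 → run H
t=14: (idle)
t=15: (idle)

context switches = 7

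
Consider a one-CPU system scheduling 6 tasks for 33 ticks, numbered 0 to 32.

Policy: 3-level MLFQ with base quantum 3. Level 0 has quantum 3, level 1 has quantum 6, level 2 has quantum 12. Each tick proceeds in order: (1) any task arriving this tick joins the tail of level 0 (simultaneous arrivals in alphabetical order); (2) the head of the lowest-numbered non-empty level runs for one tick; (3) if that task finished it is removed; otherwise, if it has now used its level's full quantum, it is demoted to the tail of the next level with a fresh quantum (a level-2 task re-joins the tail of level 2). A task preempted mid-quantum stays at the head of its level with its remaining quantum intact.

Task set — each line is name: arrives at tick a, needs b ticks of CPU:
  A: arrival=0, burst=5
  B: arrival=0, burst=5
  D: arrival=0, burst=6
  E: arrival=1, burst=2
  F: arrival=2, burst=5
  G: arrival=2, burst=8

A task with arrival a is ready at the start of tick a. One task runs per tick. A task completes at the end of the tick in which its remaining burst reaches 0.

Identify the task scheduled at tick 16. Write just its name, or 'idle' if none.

t=0: L0/L1/L2 = ABD/-/- → run A
t=1: L0/L1/L2 = ABDE/-/- → run A
t=2: L0/L1/L2 = ABDEFG/-/- → run A
t=3: L0/L1/L2 = BDEFG/A/- → run B
t=4: L0/L1/L2 = BDEFG/A/- → run B
t=5: L0/L1/L2 = BDEFG/A/- → run B
t=6: L0/L1/L2 = DEFG/AB/- → run D
t=7: L0/L1/L2 = DEFG/AB/- → run D
t=8: L0/L1/L2 = DEFG/AB/- → run D
t=9: L0/L1/L2 = EFG/ABD/- → run E
t=10: L0/L1/L2 = EFG/ABD/- → run E
t=11: L0/L1/L2 = FG/ABD/- → run F
t=12: L0/L1/L2 = FG/ABD/- → run F
t=13: L0/L1/L2 = FG/ABD/- → run F
t=14: L0/L1/L2 = G/ABDF/- → run G
t=15: L0/L1/L2 = G/ABDF/- → run G
t=16: L0/L1/L2 = G/ABDF/- → run G
t=17: L0/L1/L2 = -/ABDFG/- → run A
t=18: L0/L1/L2 = -/ABDFG/- → run A
t=19: L0/L1/L2 = -/BDFG/- → run B
t=20: L0/L1/L2 = -/BDFG/- → run B
t=21: L0/L1/L2 = -/DFG/- → run D
t=22: L0/L1/L2 = -/DFG/- → run D
t=23: L0/L1/L2 = -/DFG/- → run D
t=24: L0/L1/L2 = -/FG/- → run F
t=25: L0/L1/L2 = -/FG/- → run F
t=26: L0/L1/L2 = -/G/- → run G
t=27: L0/L1/L2 = -/G/- → run G
t=28: L0/L1/L2 = -/G/- → run G
t=29: L0/L1/L2 = -/G/- → run G
t=30: L0/L1/L2 = -/G/- → run G
t=31: (idle)
t=32: (idle)

running at tick 16 = G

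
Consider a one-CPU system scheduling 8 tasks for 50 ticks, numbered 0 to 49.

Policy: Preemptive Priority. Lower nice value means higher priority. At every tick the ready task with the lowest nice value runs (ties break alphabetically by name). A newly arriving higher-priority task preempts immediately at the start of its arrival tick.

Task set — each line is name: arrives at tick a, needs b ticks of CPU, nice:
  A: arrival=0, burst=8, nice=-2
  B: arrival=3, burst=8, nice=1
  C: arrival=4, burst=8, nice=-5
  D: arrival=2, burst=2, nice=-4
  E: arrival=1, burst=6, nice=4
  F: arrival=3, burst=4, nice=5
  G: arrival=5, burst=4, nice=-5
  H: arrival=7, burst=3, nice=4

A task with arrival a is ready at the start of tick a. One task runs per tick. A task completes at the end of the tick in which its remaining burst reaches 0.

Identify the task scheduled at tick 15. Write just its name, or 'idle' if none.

t=0: ready={A} → run A
t=1: ready={A,E} → run A
t=2: ready={A,D,E} → run D
t=3: ready={A,B,D,E,F} → run D
t=4: ready={A,B,C,E,F} → run C
t=5: ready={A,B,C,E,F,G} → run C
t=6: ready={A,B,C,E,F,G} → run C
t=7: ready={A,B,C,E,F,G,H} → run C
t=8: ready={A,B,C,E,F,G,H} → run C
t=9: ready={A,B,C,E,F,G,H} → run C
t=10: ready={A,B,C,E,F,G,H} → run C
t=11: ready={A,B,C,E,F,G,H} → run C
t=12: ready={A,B,E,F,G,H} → run G
t=13: ready={A,B,E,F,G,H} → run G
t=14: ready={A,B,E,F,G,H} → run G
t=15: ready={A,B,E,F,G,H} → run G
t=16: ready={A,B,E,F,H} → run A
t=17: ready={A,B,E,F,H} → run A
t=18: ready={A,B,E,F,H} → run A
t=19: ready={A,B,E,F,H} → run A
t=20: ready={A,B,E,F,H} → run A
t=21: ready={A,B,E,F,H} → run A
t=22: ready={B,E,F,H} → run B
t=23: ready={B,E,F,H} → run B
t=24: ready={B,E,F,H} → run B
t=25: ready={B,E,F,H} → run B
t=26: ready={B,E,F,H} → run B
t=27: ready={B,E,F,H} → run B
t=28: ready={B,E,F,H} → run B
t=29: ready={B,E,F,H} → run B
t=30: ready={E,F,H} → run E
t=31: ready={E,F,H} → run E
t=32: ready={E,F,H} → run E
t=33: ready={E,F,H} → run E
t=34: ready={E,F,H} → run E
t=35: ready={E,F,H} → run E
t=36: ready={F,H} → run H
t=37: ready={F,H} → run H
t=38: ready={F,H} → run H
t=39: ready={F} → run F
t=40: ready={F} → run F
t=41: ready={F} → run F
t=42: ready={F} → run F
t=43: (idle)
t=44: (idle)
t=45: (idle)
t=46: (idle)
t=47: (idle)
t=48: (idle)
t=49: (idle)

running at tick 15 = G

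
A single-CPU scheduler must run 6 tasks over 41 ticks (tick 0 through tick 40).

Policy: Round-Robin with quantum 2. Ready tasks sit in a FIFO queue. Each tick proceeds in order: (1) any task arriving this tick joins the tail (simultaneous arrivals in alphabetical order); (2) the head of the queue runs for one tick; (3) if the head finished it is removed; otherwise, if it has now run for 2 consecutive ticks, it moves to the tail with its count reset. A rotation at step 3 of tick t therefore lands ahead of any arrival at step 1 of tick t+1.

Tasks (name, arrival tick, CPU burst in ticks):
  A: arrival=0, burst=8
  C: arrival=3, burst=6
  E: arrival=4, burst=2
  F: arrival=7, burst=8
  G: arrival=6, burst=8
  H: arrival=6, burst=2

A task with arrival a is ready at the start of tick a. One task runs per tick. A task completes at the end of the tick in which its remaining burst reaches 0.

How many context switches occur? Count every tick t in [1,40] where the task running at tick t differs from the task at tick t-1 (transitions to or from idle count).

t=0: queue=[A] q_used=0 → run A
t=1: queue=[A] q_used=1 → run A
t=2: queue=[A] q_used=0 → run A
t=3: queue=[A,C] q_used=1 → run A
t=4: queue=[C,A,E] q_used=0 → run C
t=5: queue=[C,A,E] q_used=1 → run C
t=6: queue=[A,E,C,G,H] q_used=0 → run A
t=7: queue=[A,E,C,G,H,F] q_used=1 → run A
t=8: queue=[E,C,G,H,F,A] q_used=0 → run E
t=9: queue=[E,C,G,H,F,A] q_used=1 → run E
t=10: queue=[C,G,H,F,A] q_used=0 → run C
t=11: queue=[C,G,H,F,A] q_used=1 → run C
t=12: queue=[G,H,F,A,C] q_used=0 → run G
t=13: queue=[G,H,F,A,C] q_used=1 → run G
t=14: queue=[H,F,A,C,G] q_used=0 → run H
t=15: queue=[H,F,A,C,G] q_used=1 → run H
t=16: queue=[F,A,C,G] q_used=0 → run F
t=17: queue=[F,A,C,G] q_used=1 → run F
t=18: queue=[A,C,G,F] q_used=0 → run A
t=19: queue=[A,C,G,F] q_used=1 → run A
t=20: queue=[C,G,F] q_used=0 → run C
t=21: queue=[C,G,F] q_used=1 → run C
t=22: queue=[G,F] q_used=0 → run G
t=23: queue=[G,F] q_used=1 → run G
t=24: queue=[F,G] q_used=0 → run F
t=25: queue=[F,G] q_used=1 → run F
t=26: queue=[G,F] q_used=0 → run G
t=27: queue=[G,F] q_used=1 → run G
t=28: queue=[F,G] q_used=0 → run F
t=29: queue=[F,G] q_used=1 → run F
t=30: queue=[G,F] q_used=0 → run G
t=31: queue=[G,F] q_used=1 → run G
t=32: queue=[F] q_used=0 → run F
t=33: queue=[F] q_used=1 → run F
t=34: (idle)
t=35: (idle)
t=36: (idle)
t=37: (idle)
t=38: (idle)
t=39: (idle)
t=40: (idle)

context switches = 16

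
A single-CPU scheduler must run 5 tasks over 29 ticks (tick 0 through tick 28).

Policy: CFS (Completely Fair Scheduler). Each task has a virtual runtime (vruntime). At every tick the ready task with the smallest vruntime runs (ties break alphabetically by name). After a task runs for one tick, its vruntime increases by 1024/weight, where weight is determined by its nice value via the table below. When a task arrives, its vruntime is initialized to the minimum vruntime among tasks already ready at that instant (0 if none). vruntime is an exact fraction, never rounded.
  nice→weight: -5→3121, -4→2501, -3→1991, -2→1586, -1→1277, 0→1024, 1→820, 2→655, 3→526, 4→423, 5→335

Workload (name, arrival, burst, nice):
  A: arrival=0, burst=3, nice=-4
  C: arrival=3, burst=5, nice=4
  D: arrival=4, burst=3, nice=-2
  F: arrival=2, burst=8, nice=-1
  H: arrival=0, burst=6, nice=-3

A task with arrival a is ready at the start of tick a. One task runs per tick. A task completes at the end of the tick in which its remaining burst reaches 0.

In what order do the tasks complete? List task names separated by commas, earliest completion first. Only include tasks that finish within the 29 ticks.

t=0: vr[A=0 H=0] → run A
t=1: vr[A=1024/2501 H=0] → run H
t=2: vr[A=1024/2501 F=1024/2501 H=1024/1991] → run A
t=3: vr[A=2048/2501 C=1024/2501 F=1024/2501 H=1024/1991] → run C
t=4: vr[A=2048/2501 C=2994176/1057923 D=1024/2501 F=1024/2501 H=1024/1991] → run D
t=5: vr[A=2048/2501 C=2994176/1057923 D=34304/32513 F=1024/2501 H=1024/1991] → run F
t=6: vr[A=2048/2501 C=2994176/1057923 D=34304/32513 F=3868672/3193777 H=1024/1991] → run H
t=7: vr[A=2048/2501 C=2994176/1057923 D=34304/32513 F=3868672/3193777 H=2048/1991] → run A
t=8: vr[C=2994176/1057923 D=34304/32513 F=3868672/3193777 H=2048/1991] → run H
t=9: vr[C=2994176/1057923 D=34304/32513 F=3868672/3193777 H=3072/1991] → run D
t=10: vr[C=2994176/1057923 D=55296/32513 F=3868672/3193777 H=3072/1991] → run F
t=11: vr[C=2994176/1057923 D=55296/32513 F=6429696/3193777 H=3072/1991] → run H
t=12: vr[C=2994176/1057923 D=55296/32513 F=6429696/3193777 H=4096/1991] → run D
t=13: vr[C=2994176/1057923 F=6429696/3193777 H=4096/1991] → run F
t=14: vr[C=2994176/1057923 F=8990720/3193777 H=4096/1991] → run H
t=15: vr[C=2994176/1057923 F=8990720/3193777 H=5120/1991] → run H
t=16: vr[C=2994176/1057923 F=8990720/3193777] → run F
t=17: vr[C=2994176/1057923 F=11551744/3193777] → run C
t=18: vr[C=5555200/1057923 F=11551744/3193777] → run F
t=19: vr[C=5555200/1057923 F=14112768/3193777] → run F
t=20: vr[C=5555200/1057923 F=16673792/3193777] → run F
t=21: vr[C=5555200/1057923 F=19234816/3193777] → run C
t=22: vr[C=2705408/352641 F=19234816/3193777] → run F
t=23: vr[C=2705408/352641] → run C
t=24: vr[C=10677248/1057923] → run C
t=25: (idle)
t=26: (idle)
t=27: (idle)
t=28: (idle)

completion order = A, D, H, F, C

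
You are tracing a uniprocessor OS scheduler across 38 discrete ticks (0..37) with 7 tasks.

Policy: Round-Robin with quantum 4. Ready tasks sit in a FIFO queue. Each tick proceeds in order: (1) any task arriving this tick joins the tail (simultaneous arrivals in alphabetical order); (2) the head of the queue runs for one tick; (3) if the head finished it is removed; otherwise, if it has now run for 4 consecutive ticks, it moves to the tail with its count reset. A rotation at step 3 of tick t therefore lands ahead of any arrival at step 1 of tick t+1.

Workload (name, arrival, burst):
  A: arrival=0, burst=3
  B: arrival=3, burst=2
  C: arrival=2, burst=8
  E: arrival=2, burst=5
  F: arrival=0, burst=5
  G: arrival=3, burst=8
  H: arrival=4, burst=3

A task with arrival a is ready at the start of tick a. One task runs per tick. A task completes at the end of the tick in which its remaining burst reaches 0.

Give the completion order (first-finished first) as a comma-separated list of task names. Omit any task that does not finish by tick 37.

completion order = A, B, H, F, C, E, G

t=0: queue=[A,F] q_used=0 → run A
t=1: queue=[A,F] q_used=1 → run A
t=2: queue=[A,F,C,E] q_used=2 → run A
t=3: queue=[F,C,E,B,G] q_used=0 → run F
t=4: queue=[F,C,E,B,G,H] q_used=1 → run F
t=5: queue=[F,C,E,B,G,H] q_used=2 → run F
t=6: queue=[F,C,E,B,G,H] q_used=3 → run F
t=7: queue=[C,E,B,G,H,F] q_used=0 → run C
t=8: queue=[C,E,B,G,H,F] q_used=1 → run C
t=9: queue=[C,E,B,G,H,F] q_used=2 → run C
t=10: queue=[C,E,B,G,H,F] q_used=3 → run C
t=11: queue=[E,B,G,H,F,C] q_used=0 → run E
t=12: queue=[E,B,G,H,F,C] q_used=1 → run E
t=13: queue=[E,B,G,H,F,C] q_used=2 → run E
t=14: queue=[E,B,G,H,F,C] q_used=3 → run E
t=15: queue=[B,G,H,F,C,E] q_used=0 → run B
t=16: queue=[B,G,H,F,C,E] q_used=1 → run B
t=17: queue=[G,H,F,C,E] q_used=0 → run G
t=18: queue=[G,H,F,C,E] q_used=1 → run G
t=19: queue=[G,H,F,C,E] q_used=2 → run G
t=20: queue=[G,H,F,C,E] q_used=3 → run G
t=21: queue=[H,F,C,E,G] q_used=0 → run H
t=22: queue=[H,F,C,E,G] q_used=1 → run H
t=23: queue=[H,F,C,E,G] q_used=2 → run H
t=24: queue=[F,C,E,G] q_used=0 → run F
t=25: queue=[C,E,G] q_used=0 → run C
t=26: queue=[C,E,G] q_used=1 → run C
t=27: queue=[C,E,G] q_used=2 → run C
t=28: queue=[C,E,G] q_used=3 → run C
t=29: queue=[E,G] q_used=0 → run E
t=30: queue=[G] q_used=0 → run G
t=31: queue=[G] q_used=1 → run G
t=32: queue=[G] q_used=2 → run G
t=33: queue=[G] q_used=3 → run G
t=34: (idle)
t=35: (idle)
t=36: (idle)
t=37: (idle)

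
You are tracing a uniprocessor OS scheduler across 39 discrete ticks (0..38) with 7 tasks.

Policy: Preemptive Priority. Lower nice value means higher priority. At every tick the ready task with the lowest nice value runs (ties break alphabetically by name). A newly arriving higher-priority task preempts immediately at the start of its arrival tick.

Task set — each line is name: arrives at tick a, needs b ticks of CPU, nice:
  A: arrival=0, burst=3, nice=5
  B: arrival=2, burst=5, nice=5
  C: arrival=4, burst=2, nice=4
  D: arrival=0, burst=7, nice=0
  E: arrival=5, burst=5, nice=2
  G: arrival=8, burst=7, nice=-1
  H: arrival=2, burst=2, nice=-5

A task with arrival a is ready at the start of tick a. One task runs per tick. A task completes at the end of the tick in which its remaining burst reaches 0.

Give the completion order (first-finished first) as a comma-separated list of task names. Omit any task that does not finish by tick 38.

t=0: ready={A,D} → run D
t=1: ready={A,D} → run D
t=2: ready={A,B,D,H} → run H
t=3: ready={A,B,D,H} → run H
t=4: ready={A,B,C,D} → run D
t=5: ready={A,B,C,D,E} → run D
t=6: ready={A,B,C,D,E} → run D
t=7: ready={A,B,C,D,E} → run D
t=8: ready={A,B,C,D,E,G} → run G
t=9: ready={A,B,C,D,E,G} → run G
t=10: ready={A,B,C,D,E,G} → run G
t=11: ready={A,B,C,D,E,G} → run G
t=12: ready={A,B,C,D,E,G} → run G
t=13: ready={A,B,C,D,E,G} → run G
t=14: ready={A,B,C,D,E,G} → run G
t=15: ready={A,B,C,D,E} → run D
t=16: ready={A,B,C,E} → run E
t=17: ready={A,B,C,E} → run E
t=18: ready={A,B,C,E} → run E
t=19: ready={A,B,C,E} → run E
t=20: ready={A,B,C,E} → run E
t=21: ready={A,B,C} → run C
t=22: ready={A,B,C} → run C
t=23: ready={A,B} → run A
t=24: ready={A,B} → run A
t=25: ready={A,B} → run A
t=26: ready={B} → run B
t=27: ready={B} → run B
t=28: ready={B} → run B
t=29: ready={B} → run B
t=30: ready={B} → run B
t=31: (idle)
t=32: (idle)
t=33: (idle)
t=34: (idle)
t=35: (idle)
t=36: (idle)
t=37: (idle)
t=38: (idle)

completion order = H, G, D, E, C, A, B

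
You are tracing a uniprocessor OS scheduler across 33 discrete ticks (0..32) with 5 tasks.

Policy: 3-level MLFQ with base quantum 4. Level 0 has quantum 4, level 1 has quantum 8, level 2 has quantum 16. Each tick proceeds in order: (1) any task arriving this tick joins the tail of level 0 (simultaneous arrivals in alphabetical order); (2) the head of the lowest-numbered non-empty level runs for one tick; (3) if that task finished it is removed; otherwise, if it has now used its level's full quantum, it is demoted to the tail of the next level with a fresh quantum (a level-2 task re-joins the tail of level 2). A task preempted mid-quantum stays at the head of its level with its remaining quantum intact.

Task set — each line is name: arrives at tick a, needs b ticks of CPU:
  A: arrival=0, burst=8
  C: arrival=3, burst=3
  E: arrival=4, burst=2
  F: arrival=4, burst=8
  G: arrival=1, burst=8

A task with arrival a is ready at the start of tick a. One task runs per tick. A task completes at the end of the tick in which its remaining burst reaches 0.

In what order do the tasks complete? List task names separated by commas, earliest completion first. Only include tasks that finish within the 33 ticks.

t=0: L0/L1/L2 = A/-/- → run A
t=1: L0/L1/L2 = AG/-/- → run A
t=2: L0/L1/L2 = AG/-/- → run A
t=3: L0/L1/L2 = AGC/-/- → run A
t=4: L0/L1/L2 = GCEF/A/- → run G
t=5: L0/L1/L2 = GCEF/A/- → run G
t=6: L0/L1/L2 = GCEF/A/- → run G
t=7: L0/L1/L2 = GCEF/A/- → run G
t=8: L0/L1/L2 = CEF/AG/- → run C
t=9: L0/L1/L2 = CEF/AG/- → run C
t=10: L0/L1/L2 = CEF/AG/- → run C
t=11: L0/L1/L2 = EF/AG/- → run E
t=12: L0/L1/L2 = EF/AG/- → run E
t=13: L0/L1/L2 = F/AG/- → run F
t=14: L0/L1/L2 = F/AG/- → run F
t=15: L0/L1/L2 = F/AG/- → run F
t=16: L0/L1/L2 = F/AG/- → run F
t=17: L0/L1/L2 = -/AGF/- → run A
t=18: L0/L1/L2 = -/AGF/- → run A
t=19: L0/L1/L2 = -/AGF/- → run A
t=20: L0/L1/L2 = -/AGF/- → run A
t=21: L0/L1/L2 = -/GF/- → run G
t=22: L0/L1/L2 = -/GF/- → run G
t=23: L0/L1/L2 = -/GF/- → run G
t=24: L0/L1/L2 = -/GF/- → run G
t=25: L0/L1/L2 = -/F/- → run F
t=26: L0/L1/L2 = -/F/- → run F
t=27: L0/L1/L2 = -/F/- → run F
t=28: L0/L1/L2 = -/F/- → run F
t=29: (idle)
t=30: (idle)
t=31: (idle)
t=32: (idle)

completion order = C, E, A, G, F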